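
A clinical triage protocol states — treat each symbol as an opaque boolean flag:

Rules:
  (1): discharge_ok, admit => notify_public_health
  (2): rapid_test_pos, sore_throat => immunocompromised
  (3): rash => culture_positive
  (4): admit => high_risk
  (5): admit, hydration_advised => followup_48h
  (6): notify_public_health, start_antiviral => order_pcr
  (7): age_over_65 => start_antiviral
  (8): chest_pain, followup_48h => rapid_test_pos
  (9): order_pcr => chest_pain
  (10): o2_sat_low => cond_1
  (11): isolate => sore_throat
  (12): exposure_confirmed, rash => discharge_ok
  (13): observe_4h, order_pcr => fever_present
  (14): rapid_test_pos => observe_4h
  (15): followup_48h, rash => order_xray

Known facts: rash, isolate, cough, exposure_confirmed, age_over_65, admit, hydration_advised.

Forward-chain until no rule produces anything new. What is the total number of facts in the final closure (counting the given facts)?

21

Round 1: (3) [rash => culture_positive]; (4) [admit => high_risk]; (5) [admit, hydration_advised => followup_48h]; (7) [age_over_65 => start_antiviral]; (11) [isolate => sore_throat]; (12) [exposure_confirmed, rash => discharge_ok]. Adds culture_positive, high_risk, followup_48h, start_antiviral, sore_throat, discharge_ok.
Round 2: (1) [discharge_ok, admit => notify_public_health]; (15) [followup_48h, rash => order_xray]. Adds notify_public_health, order_xray.
Round 3: (6) [notify_public_health, start_antiviral => order_pcr]. Adds order_pcr.
Round 4: (9) [order_pcr => chest_pain]. Adds chest_pain.
Round 5: (8) [chest_pain, followup_48h => rapid_test_pos]. Adds rapid_test_pos.
Round 6: (2) [rapid_test_pos, sore_throat => immunocompromised]; (14) [rapid_test_pos => observe_4h]. Adds immunocompromised, observe_4h.
Round 7: (13) [observe_4h, order_pcr => fever_present]. Adds fever_present.
Closure: {admit, age_over_65, chest_pain, cough, culture_positive, discharge_ok, exposure_confirmed, fever_present, followup_48h, high_risk, hydration_advised, immunocompromised, isolate, notify_public_health, observe_4h, order_pcr, order_xray, rapid_test_pos, rash, sore_throat, start_antiviral} — 21 facts.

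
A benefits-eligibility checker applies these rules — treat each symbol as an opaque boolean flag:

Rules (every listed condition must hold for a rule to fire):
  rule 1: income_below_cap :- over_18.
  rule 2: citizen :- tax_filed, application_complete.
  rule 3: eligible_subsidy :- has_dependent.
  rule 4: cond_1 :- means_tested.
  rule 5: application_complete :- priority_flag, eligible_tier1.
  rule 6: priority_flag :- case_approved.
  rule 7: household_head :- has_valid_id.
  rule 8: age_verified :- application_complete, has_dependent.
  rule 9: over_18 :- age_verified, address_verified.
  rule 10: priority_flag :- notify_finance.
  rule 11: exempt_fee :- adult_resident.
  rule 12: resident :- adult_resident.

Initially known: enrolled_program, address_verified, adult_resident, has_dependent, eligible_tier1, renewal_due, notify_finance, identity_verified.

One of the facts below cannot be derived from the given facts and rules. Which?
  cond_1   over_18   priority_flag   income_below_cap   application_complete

Round 1: rule 3 [eligible_subsidy :- has_dependent.]; rule 10 [priority_flag :- notify_finance.]; rule 11 [exempt_fee :- adult_resident.]; rule 12 [resident :- adult_resident.]. New: eligible_subsidy, priority_flag, exempt_fee, resident.
Round 2: rule 5 [application_complete :- priority_flag, eligible_tier1.]. New: application_complete.
Round 3: rule 8 [age_verified :- application_complete, has_dependent.]. New: age_verified.
Round 4: rule 9 [over_18 :- age_verified, address_verified.]. New: over_18.
Round 5: rule 1 [income_below_cap :- over_18.]. New: income_below_cap.
Derived: income_below_cap (round 5), priority_flag (round 1), application_complete (round 2), over_18 (round 4). cond_1 never appears in any round.

cond_1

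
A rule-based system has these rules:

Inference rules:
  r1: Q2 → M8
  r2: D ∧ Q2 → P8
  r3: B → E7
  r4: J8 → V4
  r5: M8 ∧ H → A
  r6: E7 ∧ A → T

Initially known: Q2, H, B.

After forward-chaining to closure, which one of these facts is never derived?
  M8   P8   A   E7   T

Round 1 fires r1, r3, giving M8, E7.
Round 2 fires r5, giving A.
Round 3 fires r6, giving T.
Derived: T (round 3), E7 (round 1), M8 (round 1), A (round 2). P8 never appears in any round.

P8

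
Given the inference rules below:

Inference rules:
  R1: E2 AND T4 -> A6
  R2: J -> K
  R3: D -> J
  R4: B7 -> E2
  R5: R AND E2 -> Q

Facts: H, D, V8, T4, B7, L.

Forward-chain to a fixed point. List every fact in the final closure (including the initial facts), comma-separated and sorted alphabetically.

A6, B7, D, E2, H, J, K, L, T4, V8

Round 1 fires R3, R4, giving J, E2.
Round 2 fires R1, R2, giving A6, K.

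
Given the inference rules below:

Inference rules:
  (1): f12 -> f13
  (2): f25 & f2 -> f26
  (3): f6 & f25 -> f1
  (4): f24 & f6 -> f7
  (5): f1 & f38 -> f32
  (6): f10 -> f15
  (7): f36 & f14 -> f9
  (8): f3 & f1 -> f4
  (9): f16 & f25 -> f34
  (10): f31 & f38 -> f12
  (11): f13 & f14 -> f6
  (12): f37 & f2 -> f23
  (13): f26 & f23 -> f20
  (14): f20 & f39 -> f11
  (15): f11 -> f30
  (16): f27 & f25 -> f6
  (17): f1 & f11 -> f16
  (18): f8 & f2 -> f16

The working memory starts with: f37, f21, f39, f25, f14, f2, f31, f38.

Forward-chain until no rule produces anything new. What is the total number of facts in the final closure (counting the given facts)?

20

Round 1 — (2), (10), (12), derive f26, f12, f23.
Round 2 — (1), (13), derive f13, f20.
Round 3 — (11), (14), derive f6, f11.
Round 4 — (3), (15), derive f1, f30.
Round 5 — (5), (17), derive f32, f16.
Round 6 — (9), derive f34.
Closure: {f1, f11, f12, f13, f14, f16, f2, f20, f21, f23, f25, f26, f30, f31, f32, f34, f37, f38, f39, f6} — 20 facts.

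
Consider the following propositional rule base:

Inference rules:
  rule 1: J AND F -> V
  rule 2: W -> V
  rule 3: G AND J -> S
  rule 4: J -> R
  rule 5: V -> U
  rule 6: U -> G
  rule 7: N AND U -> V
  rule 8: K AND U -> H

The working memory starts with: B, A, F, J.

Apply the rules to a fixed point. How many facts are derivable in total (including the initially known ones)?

[1] rule 1 [J AND F -> V]; rule 4 [J -> R]. ⇒ new: V, R.
[2] rule 5 [V -> U]. ⇒ new: U.
[3] rule 6 [U -> G]. ⇒ new: G.
[4] rule 3 [G AND J -> S]. ⇒ new: S.
Closure: {A, B, F, G, J, R, S, U, V} — 9 facts.

9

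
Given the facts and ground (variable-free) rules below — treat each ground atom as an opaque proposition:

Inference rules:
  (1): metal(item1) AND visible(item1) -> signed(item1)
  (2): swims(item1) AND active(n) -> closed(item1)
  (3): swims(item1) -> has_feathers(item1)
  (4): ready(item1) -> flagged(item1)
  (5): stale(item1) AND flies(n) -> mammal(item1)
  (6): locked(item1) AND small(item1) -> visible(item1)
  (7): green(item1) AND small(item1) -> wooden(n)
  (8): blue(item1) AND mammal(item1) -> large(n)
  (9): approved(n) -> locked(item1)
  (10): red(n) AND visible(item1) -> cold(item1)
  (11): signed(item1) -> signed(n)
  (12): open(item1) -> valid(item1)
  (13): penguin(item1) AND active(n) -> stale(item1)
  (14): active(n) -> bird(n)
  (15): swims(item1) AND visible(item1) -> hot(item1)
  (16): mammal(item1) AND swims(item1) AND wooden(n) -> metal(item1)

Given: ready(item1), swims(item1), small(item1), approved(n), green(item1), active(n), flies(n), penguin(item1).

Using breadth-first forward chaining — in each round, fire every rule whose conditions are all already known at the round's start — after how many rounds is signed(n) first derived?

Round 1 — (2), (3), (4), (7), (9), (13), (14), derive closed(item1), has_feathers(item1), flagged(item1), wooden(n), locked(item1), stale(item1), bird(n).
Round 2 — (5), (6), derive mammal(item1), visible(item1).
Round 3 — (15), (16), derive hot(item1), metal(item1).
Round 4 — (1), derive signed(item1).
Round 5 — (11), derive signed(n).
signed(n) first appears in round 5.

5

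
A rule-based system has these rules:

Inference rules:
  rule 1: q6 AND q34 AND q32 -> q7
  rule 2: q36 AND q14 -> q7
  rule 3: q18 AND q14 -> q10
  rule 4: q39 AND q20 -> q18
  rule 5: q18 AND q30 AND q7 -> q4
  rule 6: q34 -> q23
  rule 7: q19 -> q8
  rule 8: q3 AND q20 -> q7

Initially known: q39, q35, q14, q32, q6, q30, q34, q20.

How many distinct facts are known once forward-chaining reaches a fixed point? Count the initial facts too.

Round 1: rule 1 [q6 AND q34 AND q32 -> q7]; rule 4 [q39 AND q20 -> q18]; rule 6 [q34 -> q23]. Adds q7, q18, q23.
Round 2: rule 3 [q18 AND q14 -> q10]; rule 5 [q18 AND q30 AND q7 -> q4]. Adds q10, q4.
Closure: {q10, q14, q18, q20, q23, q30, q32, q34, q35, q39, q4, q6, q7} — 13 facts.

13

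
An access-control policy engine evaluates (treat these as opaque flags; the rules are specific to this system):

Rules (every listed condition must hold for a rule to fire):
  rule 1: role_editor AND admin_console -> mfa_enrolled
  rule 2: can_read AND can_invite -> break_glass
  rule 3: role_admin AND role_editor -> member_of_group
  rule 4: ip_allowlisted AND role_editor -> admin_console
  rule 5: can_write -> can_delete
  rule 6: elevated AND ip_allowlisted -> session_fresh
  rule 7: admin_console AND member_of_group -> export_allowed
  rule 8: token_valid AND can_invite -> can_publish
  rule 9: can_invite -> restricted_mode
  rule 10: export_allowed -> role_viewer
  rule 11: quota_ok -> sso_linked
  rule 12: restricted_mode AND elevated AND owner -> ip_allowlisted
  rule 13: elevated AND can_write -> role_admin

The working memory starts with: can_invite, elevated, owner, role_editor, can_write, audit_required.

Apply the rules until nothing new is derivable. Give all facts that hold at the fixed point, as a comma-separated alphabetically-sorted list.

admin_console, audit_required, can_delete, can_invite, can_write, elevated, export_allowed, ip_allowlisted, member_of_group, mfa_enrolled, owner, restricted_mode, role_admin, role_editor, role_viewer, session_fresh

Round 1: rule 5 [can_write -> can_delete]; rule 9 [can_invite -> restricted_mode]; rule 13 [elevated AND can_write -> role_admin]. New: can_delete, restricted_mode, role_admin.
Round 2: rule 3 [role_admin AND role_editor -> member_of_group]; rule 12 [restricted_mode AND elevated AND owner -> ip_allowlisted]. New: member_of_group, ip_allowlisted.
Round 3: rule 4 [ip_allowlisted AND role_editor -> admin_console]; rule 6 [elevated AND ip_allowlisted -> session_fresh]. New: admin_console, session_fresh.
Round 4: rule 1 [role_editor AND admin_console -> mfa_enrolled]; rule 7 [admin_console AND member_of_group -> export_allowed]. New: mfa_enrolled, export_allowed.
Round 5: rule 10 [export_allowed -> role_viewer]. New: role_viewer.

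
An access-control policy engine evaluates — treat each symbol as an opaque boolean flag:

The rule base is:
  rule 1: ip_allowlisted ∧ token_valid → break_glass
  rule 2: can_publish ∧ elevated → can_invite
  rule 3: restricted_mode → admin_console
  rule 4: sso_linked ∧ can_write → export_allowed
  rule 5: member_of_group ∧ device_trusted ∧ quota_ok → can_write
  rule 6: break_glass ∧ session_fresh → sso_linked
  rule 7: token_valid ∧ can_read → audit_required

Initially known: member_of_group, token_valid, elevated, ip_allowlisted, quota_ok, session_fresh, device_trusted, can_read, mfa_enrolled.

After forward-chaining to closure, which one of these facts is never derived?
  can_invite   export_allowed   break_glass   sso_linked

Round 1 fires rule 1, rule 5, rule 7, giving break_glass, can_write, audit_required.
Round 2 fires rule 6, giving sso_linked.
Round 3 fires rule 4, giving export_allowed.
Derived: break_glass (round 1), export_allowed (round 3), sso_linked (round 2). can_invite never appears in any round.

can_invite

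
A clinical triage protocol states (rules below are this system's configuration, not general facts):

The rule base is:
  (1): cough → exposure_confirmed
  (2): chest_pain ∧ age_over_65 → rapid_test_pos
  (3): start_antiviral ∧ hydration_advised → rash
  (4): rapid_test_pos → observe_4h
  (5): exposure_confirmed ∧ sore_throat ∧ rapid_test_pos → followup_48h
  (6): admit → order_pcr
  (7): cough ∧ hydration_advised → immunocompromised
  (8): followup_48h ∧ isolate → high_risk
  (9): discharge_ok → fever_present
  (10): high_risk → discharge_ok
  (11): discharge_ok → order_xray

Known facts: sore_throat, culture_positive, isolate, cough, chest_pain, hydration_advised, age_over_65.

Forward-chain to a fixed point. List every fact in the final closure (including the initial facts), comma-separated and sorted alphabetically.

age_over_65, chest_pain, cough, culture_positive, discharge_ok, exposure_confirmed, fever_present, followup_48h, high_risk, hydration_advised, immunocompromised, isolate, observe_4h, order_xray, rapid_test_pos, sore_throat

[1] (1) [cough → exposure_confirmed]; (2) [chest_pain ∧ age_over_65 → rapid_test_pos]; (7) [cough ∧ hydration_advised → immunocompromised]. ⇒ new: exposure_confirmed, rapid_test_pos, immunocompromised.
[2] (4) [rapid_test_pos → observe_4h]; (5) [exposure_confirmed ∧ sore_throat ∧ rapid_test_pos → followup_48h]. ⇒ new: observe_4h, followup_48h.
[3] (8) [followup_48h ∧ isolate → high_risk]. ⇒ new: high_risk.
[4] (10) [high_risk → discharge_ok]. ⇒ new: discharge_ok.
[5] (9) [discharge_ok → fever_present]; (11) [discharge_ok → order_xray]. ⇒ new: fever_present, order_xray.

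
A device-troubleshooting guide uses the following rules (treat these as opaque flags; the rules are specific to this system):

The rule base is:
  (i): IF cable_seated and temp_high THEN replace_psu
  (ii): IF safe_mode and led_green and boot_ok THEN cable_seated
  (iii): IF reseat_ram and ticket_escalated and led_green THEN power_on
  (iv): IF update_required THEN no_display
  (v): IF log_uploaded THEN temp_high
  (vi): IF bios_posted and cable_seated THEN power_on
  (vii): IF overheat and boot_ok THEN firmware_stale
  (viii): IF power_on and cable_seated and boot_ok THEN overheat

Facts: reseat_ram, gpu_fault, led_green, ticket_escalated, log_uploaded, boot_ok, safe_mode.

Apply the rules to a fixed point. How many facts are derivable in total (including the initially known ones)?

13

[1] (ii) [IF safe_mode and led_green and boot_ok THEN cable_seated]; (iii) [IF reseat_ram and ticket_escalated and led_green THEN power_on]; (v) [IF log_uploaded THEN temp_high]. ⇒ new: cable_seated, power_on, temp_high.
[2] (i) [IF cable_seated and temp_high THEN replace_psu]; (viii) [IF power_on and cable_seated and boot_ok THEN overheat]. ⇒ new: replace_psu, overheat.
[3] (vii) [IF overheat and boot_ok THEN firmware_stale]. ⇒ new: firmware_stale.
Closure: {boot_ok, cable_seated, firmware_stale, gpu_fault, led_green, log_uploaded, overheat, power_on, replace_psu, reseat_ram, safe_mode, temp_high, ticket_escalated} — 13 facts.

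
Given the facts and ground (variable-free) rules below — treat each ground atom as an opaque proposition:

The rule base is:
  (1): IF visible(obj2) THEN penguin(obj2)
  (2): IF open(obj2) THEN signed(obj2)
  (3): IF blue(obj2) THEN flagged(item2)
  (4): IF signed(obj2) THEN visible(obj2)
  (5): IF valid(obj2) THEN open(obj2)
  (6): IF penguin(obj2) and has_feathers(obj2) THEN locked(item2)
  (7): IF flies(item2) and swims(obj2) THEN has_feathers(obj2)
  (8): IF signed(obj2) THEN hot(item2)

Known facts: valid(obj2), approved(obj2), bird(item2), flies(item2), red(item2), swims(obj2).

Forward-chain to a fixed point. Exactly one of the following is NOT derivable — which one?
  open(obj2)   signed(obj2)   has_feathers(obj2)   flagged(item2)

flagged(item2)

Round 1 — (5), (7), derive open(obj2), has_feathers(obj2).
Round 2 — (2), derive signed(obj2).
Round 3 — (4), (8), derive visible(obj2), hot(item2).
Round 4 — (1), derive penguin(obj2).
Round 5 — (6), derive locked(item2).
Derived: has_feathers(obj2) (round 1), open(obj2) (round 1), signed(obj2) (round 2). flagged(item2) never appears in any round.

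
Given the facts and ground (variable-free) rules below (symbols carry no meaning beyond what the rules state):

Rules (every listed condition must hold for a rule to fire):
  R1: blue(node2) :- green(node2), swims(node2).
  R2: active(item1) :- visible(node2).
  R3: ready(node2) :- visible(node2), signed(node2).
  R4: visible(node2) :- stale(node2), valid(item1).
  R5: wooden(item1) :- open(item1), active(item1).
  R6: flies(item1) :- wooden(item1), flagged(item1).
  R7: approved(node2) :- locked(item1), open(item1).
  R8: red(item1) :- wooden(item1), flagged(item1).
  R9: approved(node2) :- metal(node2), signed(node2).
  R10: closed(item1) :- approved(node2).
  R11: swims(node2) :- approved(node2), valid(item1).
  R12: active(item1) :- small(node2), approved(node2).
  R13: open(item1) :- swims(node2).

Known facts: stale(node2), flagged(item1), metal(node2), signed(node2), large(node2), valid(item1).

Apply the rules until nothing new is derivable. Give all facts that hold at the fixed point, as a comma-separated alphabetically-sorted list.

[1] R4 [visible(node2) :- stale(node2), valid(item1).]; R9 [approved(node2) :- metal(node2), signed(node2).]. ⇒ new: visible(node2), approved(node2).
[2] R2 [active(item1) :- visible(node2).]; R3 [ready(node2) :- visible(node2), signed(node2).]; R10 [closed(item1) :- approved(node2).]; R11 [swims(node2) :- approved(node2), valid(item1).]. ⇒ new: active(item1), ready(node2), closed(item1), swims(node2).
[3] R13 [open(item1) :- swims(node2).]. ⇒ new: open(item1).
[4] R5 [wooden(item1) :- open(item1), active(item1).]. ⇒ new: wooden(item1).
[5] R6 [flies(item1) :- wooden(item1), flagged(item1).]; R8 [red(item1) :- wooden(item1), flagged(item1).]. ⇒ new: flies(item1), red(item1).

active(item1), approved(node2), closed(item1), flagged(item1), flies(item1), large(node2), metal(node2), open(item1), ready(node2), red(item1), signed(node2), stale(node2), swims(node2), valid(item1), visible(node2), wooden(item1)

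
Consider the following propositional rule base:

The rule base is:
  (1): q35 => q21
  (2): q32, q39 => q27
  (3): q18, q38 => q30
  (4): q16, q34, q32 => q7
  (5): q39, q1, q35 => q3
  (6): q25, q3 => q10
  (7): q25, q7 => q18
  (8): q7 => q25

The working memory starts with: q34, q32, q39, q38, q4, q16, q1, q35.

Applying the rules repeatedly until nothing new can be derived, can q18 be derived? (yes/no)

yes

Round 1: (1) [q35 => q21]; (2) [q32, q39 => q27]; (4) [q16, q34, q32 => q7]; (5) [q39, q1, q35 => q3]. New: q21, q27, q7, q3.
Round 2: (8) [q7 => q25]. New: q25.
Round 3: (6) [q25, q3 => q10]; (7) [q25, q7 => q18]. New: q10, q18.
Round 4: (3) [q18, q38 => q30]. New: q30.
q18 appears in round 3, so it is derivable.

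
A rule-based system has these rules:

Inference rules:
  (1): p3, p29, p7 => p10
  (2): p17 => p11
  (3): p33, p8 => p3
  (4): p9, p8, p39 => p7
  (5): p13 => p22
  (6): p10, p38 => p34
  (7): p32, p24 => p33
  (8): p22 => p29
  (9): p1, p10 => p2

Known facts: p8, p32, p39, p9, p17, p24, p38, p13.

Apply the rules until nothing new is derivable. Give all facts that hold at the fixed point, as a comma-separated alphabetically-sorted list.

p10, p11, p13, p17, p22, p24, p29, p3, p32, p33, p34, p38, p39, p7, p8, p9

[1] (2) [p17 => p11]; (4) [p9, p8, p39 => p7]; (5) [p13 => p22]; (7) [p32, p24 => p33]. ⇒ new: p11, p7, p22, p33.
[2] (3) [p33, p8 => p3]; (8) [p22 => p29]. ⇒ new: p3, p29.
[3] (1) [p3, p29, p7 => p10]. ⇒ new: p10.
[4] (6) [p10, p38 => p34]. ⇒ new: p34.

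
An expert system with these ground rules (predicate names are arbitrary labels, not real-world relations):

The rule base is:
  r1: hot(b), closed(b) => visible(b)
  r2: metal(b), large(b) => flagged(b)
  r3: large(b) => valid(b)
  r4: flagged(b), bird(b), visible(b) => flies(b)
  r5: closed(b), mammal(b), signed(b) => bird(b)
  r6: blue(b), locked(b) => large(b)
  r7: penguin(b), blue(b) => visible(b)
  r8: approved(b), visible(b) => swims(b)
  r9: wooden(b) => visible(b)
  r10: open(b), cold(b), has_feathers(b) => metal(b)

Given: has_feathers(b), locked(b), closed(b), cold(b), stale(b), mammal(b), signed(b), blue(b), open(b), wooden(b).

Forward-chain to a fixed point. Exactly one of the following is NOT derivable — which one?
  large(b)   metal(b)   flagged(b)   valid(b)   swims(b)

Round 1 fires r5, r6, r9, r10, giving bird(b), large(b), visible(b), metal(b).
Round 2 fires r2, r3, giving flagged(b), valid(b).
Round 3 fires r4, giving flies(b).
Derived: flagged(b) (round 2), valid(b) (round 2), large(b) (round 1), metal(b) (round 1). swims(b) never appears in any round.

swims(b)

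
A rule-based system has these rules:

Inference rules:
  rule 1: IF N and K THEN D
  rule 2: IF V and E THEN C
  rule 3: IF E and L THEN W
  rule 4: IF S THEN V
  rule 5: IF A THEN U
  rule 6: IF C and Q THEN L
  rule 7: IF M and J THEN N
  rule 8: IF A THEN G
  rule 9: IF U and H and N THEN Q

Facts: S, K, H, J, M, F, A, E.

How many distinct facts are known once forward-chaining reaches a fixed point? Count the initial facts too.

17

Round 1 — rule 4, rule 5, rule 7, rule 8, derive V, U, N, G.
Round 2 — rule 1, rule 2, rule 9, derive D, C, Q.
Round 3 — rule 6, derive L.
Round 4 — rule 3, derive W.
Closure: {A, C, D, E, F, G, H, J, K, L, M, N, Q, S, U, V, W} — 17 facts.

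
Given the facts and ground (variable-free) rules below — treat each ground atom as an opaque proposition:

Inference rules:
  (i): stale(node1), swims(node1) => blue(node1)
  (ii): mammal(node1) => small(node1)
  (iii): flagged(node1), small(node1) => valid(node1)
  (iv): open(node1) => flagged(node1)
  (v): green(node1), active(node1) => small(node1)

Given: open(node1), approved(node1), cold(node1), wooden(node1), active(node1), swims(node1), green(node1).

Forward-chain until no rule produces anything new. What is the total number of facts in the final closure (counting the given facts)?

Round 1: (iv) [open(node1) => flagged(node1)]; (v) [green(node1), active(node1) => small(node1)]. Adds flagged(node1), small(node1).
Round 2: (iii) [flagged(node1), small(node1) => valid(node1)]. Adds valid(node1).
Closure: {active(node1), approved(node1), cold(node1), flagged(node1), green(node1), open(node1), small(node1), swims(node1), valid(node1), wooden(node1)} — 10 facts.

10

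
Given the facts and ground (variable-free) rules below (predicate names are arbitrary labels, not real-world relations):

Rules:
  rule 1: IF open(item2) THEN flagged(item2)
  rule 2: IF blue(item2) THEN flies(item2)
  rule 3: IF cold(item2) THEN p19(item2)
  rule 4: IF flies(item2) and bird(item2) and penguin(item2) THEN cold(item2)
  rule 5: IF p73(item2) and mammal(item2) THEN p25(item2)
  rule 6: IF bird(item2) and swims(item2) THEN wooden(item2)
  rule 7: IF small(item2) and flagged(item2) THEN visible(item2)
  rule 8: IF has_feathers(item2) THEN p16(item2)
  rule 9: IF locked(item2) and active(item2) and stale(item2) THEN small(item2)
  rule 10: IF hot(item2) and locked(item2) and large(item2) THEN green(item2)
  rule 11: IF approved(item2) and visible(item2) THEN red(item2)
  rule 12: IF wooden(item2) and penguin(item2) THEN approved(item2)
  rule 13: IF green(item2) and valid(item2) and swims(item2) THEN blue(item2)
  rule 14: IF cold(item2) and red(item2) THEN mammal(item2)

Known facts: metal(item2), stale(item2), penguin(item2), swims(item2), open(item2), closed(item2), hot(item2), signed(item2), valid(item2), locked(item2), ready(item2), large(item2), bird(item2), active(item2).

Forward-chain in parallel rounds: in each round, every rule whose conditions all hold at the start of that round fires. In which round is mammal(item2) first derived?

Round 1: rule 1 [IF open(item2) THEN flagged(item2)]; rule 6 [IF bird(item2) and swims(item2) THEN wooden(item2)]; rule 9 [IF locked(item2) and active(item2) and stale(item2) THEN small(item2)]; rule 10 [IF hot(item2) and locked(item2) and large(item2) THEN green(item2)]. New: flagged(item2), wooden(item2), small(item2), green(item2).
Round 2: rule 7 [IF small(item2) and flagged(item2) THEN visible(item2)]; rule 12 [IF wooden(item2) and penguin(item2) THEN approved(item2)]; rule 13 [IF green(item2) and valid(item2) and swims(item2) THEN blue(item2)]. New: visible(item2), approved(item2), blue(item2).
Round 3: rule 2 [IF blue(item2) THEN flies(item2)]; rule 11 [IF approved(item2) and visible(item2) THEN red(item2)]. New: flies(item2), red(item2).
Round 4: rule 4 [IF flies(item2) and bird(item2) and penguin(item2) THEN cold(item2)]. New: cold(item2).
Round 5: rule 3 [IF cold(item2) THEN p19(item2)]; rule 14 [IF cold(item2) and red(item2) THEN mammal(item2)]. New: p19(item2), mammal(item2).
mammal(item2) first appears in round 5.

5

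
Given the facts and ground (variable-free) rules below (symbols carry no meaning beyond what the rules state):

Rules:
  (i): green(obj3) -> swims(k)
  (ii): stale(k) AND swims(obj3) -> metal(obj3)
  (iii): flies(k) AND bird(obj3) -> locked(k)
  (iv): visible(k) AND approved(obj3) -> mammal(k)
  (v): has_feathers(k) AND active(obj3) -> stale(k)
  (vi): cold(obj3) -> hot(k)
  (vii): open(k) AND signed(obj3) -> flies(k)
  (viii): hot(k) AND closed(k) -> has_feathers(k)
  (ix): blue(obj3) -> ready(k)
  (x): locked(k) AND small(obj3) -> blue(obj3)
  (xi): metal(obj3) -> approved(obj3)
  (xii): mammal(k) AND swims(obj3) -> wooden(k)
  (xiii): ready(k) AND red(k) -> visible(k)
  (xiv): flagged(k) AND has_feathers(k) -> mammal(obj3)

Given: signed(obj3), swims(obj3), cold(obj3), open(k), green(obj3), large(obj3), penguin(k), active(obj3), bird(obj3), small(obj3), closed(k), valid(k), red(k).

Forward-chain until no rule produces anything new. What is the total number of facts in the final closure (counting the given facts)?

Round 1 — (i), (vi), (vii), derive swims(k), hot(k), flies(k).
Round 2 — (iii), (viii), derive locked(k), has_feathers(k).
Round 3 — (v), (x), derive stale(k), blue(obj3).
Round 4 — (ii), (ix), derive metal(obj3), ready(k).
Round 5 — (xi), (xiii), derive approved(obj3), visible(k).
Round 6 — (iv), derive mammal(k).
Round 7 — (xii), derive wooden(k).
Closure: {active(obj3), approved(obj3), bird(obj3), blue(obj3), closed(k), cold(obj3), flies(k), green(obj3), has_feathers(k), hot(k), large(obj3), locked(k), mammal(k), metal(obj3), open(k), penguin(k), ready(k), red(k), signed(obj3), small(obj3), stale(k), swims(k), swims(obj3), valid(k), visible(k), wooden(k)} — 26 facts.

26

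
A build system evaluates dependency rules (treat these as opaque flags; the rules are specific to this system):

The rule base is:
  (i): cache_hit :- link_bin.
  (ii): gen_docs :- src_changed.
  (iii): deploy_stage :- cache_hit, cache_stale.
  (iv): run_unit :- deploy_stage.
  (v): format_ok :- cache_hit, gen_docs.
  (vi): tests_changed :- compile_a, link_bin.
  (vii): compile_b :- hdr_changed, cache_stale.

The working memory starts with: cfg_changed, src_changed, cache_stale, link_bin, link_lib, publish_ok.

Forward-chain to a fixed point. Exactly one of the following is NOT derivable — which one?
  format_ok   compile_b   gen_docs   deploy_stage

compile_b

Round 1: (i) [cache_hit :- link_bin.]; (ii) [gen_docs :- src_changed.]. Adds cache_hit, gen_docs.
Round 2: (iii) [deploy_stage :- cache_hit, cache_stale.]; (v) [format_ok :- cache_hit, gen_docs.]. Adds deploy_stage, format_ok.
Round 3: (iv) [run_unit :- deploy_stage.]. Adds run_unit.
Derived: format_ok (round 2), gen_docs (round 1), deploy_stage (round 2). compile_b never appears in any round.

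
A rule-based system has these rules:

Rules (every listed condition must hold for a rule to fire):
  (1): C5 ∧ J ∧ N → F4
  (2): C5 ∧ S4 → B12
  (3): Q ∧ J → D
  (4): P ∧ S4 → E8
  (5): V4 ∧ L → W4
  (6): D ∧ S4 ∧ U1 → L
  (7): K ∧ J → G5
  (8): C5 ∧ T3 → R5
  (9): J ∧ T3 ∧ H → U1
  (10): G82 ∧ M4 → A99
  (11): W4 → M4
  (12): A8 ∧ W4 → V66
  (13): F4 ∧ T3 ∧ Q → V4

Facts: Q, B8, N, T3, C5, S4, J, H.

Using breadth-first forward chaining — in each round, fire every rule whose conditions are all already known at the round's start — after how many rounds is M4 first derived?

4

Round 1 fires (1), (2), (3), (8), (9), giving F4, B12, D, R5, U1.
Round 2 fires (6), (13), giving L, V4.
Round 3 fires (5), giving W4.
Round 4 fires (11), giving M4.
M4 first appears in round 4.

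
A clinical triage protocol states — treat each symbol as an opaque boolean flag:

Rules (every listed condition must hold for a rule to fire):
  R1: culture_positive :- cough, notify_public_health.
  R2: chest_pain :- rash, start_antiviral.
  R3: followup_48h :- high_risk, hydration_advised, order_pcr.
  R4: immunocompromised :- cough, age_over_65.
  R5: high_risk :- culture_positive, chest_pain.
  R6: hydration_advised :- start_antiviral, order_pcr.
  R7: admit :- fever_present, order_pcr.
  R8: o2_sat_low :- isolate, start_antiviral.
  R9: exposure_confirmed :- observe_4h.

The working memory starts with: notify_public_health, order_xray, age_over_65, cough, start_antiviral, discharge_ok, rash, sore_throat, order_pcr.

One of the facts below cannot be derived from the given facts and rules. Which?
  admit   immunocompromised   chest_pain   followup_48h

Round 1 fires R1, R2, R4, R6, giving culture_positive, chest_pain, immunocompromised, hydration_advised.
Round 2 fires R5, giving high_risk.
Round 3 fires R3, giving followup_48h.
Derived: immunocompromised (round 1), followup_48h (round 3), chest_pain (round 1). admit never appears in any round.

admit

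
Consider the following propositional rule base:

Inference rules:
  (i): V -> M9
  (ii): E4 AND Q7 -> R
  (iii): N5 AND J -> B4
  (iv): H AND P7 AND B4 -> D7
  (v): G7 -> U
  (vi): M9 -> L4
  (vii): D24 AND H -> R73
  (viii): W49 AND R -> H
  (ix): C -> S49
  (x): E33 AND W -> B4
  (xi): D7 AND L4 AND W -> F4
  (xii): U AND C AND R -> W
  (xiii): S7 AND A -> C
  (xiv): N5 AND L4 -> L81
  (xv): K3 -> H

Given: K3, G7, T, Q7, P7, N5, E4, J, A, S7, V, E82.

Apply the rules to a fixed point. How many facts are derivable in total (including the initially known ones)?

Round 1 — (i), (ii), (iii), (v), (xiii), (xv), derive M9, R, B4, U, C, H.
Round 2 — (iv), (vi), (ix), (xii), derive D7, L4, S49, W.
Round 3 — (xi), (xiv), derive F4, L81.
Closure: {A, B4, C, D7, E4, E82, F4, G7, H, J, K3, L4, L81, M9, N5, P7, Q7, R, S49, S7, T, U, V, W} — 24 facts.

24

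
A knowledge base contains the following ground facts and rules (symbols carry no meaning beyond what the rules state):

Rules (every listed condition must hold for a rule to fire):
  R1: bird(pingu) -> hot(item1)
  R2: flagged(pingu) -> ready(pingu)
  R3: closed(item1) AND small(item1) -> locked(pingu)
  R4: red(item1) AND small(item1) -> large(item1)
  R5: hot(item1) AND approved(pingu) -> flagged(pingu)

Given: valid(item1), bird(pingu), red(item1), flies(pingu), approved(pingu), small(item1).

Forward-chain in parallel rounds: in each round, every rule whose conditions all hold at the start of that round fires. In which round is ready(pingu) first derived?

Round 1: R1 [bird(pingu) -> hot(item1)]; R4 [red(item1) AND small(item1) -> large(item1)]. Adds hot(item1), large(item1).
Round 2: R5 [hot(item1) AND approved(pingu) -> flagged(pingu)]. Adds flagged(pingu).
Round 3: R2 [flagged(pingu) -> ready(pingu)]. Adds ready(pingu).
ready(pingu) first appears in round 3.

3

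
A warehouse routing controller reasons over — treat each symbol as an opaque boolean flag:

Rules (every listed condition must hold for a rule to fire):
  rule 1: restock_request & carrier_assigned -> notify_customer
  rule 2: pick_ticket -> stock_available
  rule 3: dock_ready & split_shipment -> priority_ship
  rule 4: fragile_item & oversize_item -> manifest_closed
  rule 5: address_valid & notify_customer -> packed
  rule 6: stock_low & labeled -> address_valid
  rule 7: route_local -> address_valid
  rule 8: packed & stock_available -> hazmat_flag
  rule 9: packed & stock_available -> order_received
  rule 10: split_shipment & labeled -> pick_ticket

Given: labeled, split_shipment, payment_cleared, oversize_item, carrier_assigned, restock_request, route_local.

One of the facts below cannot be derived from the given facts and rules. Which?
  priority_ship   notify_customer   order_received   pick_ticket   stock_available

[1] rule 1 [restock_request & carrier_assigned -> notify_customer]; rule 7 [route_local -> address_valid]; rule 10 [split_shipment & labeled -> pick_ticket]. ⇒ new: notify_customer, address_valid, pick_ticket.
[2] rule 2 [pick_ticket -> stock_available]; rule 5 [address_valid & notify_customer -> packed]. ⇒ new: stock_available, packed.
[3] rule 8 [packed & stock_available -> hazmat_flag]; rule 9 [packed & stock_available -> order_received]. ⇒ new: hazmat_flag, order_received.
Derived: pick_ticket (round 1), stock_available (round 2), order_received (round 3), notify_customer (round 1). priority_ship never appears in any round.

priority_ship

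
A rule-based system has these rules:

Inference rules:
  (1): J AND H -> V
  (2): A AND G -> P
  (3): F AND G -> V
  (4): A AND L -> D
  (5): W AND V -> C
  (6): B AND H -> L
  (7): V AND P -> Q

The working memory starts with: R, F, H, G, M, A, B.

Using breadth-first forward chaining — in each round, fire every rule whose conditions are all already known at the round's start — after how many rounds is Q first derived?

[1] (2) [A AND G -> P]; (3) [F AND G -> V]; (6) [B AND H -> L]. ⇒ new: P, V, L.
[2] (4) [A AND L -> D]; (7) [V AND P -> Q]. ⇒ new: D, Q.
Q first appears in round 2.

2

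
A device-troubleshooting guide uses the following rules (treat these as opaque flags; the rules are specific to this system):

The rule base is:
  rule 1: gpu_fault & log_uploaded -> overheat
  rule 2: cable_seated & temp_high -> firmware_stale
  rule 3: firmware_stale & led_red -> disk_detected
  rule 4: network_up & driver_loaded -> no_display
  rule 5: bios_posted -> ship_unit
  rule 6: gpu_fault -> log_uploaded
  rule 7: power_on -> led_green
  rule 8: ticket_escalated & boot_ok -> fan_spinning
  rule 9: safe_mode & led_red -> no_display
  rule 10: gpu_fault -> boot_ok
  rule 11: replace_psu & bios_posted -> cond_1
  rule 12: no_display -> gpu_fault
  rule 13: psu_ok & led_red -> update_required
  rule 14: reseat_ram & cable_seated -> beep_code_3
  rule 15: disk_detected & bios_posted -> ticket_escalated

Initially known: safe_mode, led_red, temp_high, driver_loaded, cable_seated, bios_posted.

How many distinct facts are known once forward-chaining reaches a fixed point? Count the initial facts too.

16

[1] rule 2 [cable_seated & temp_high -> firmware_stale]; rule 5 [bios_posted -> ship_unit]; rule 9 [safe_mode & led_red -> no_display]. ⇒ new: firmware_stale, ship_unit, no_display.
[2] rule 3 [firmware_stale & led_red -> disk_detected]; rule 12 [no_display -> gpu_fault]. ⇒ new: disk_detected, gpu_fault.
[3] rule 6 [gpu_fault -> log_uploaded]; rule 10 [gpu_fault -> boot_ok]; rule 15 [disk_detected & bios_posted -> ticket_escalated]. ⇒ new: log_uploaded, boot_ok, ticket_escalated.
[4] rule 1 [gpu_fault & log_uploaded -> overheat]; rule 8 [ticket_escalated & boot_ok -> fan_spinning]. ⇒ new: overheat, fan_spinning.
Closure: {bios_posted, boot_ok, cable_seated, disk_detected, driver_loaded, fan_spinning, firmware_stale, gpu_fault, led_red, log_uploaded, no_display, overheat, safe_mode, ship_unit, temp_high, ticket_escalated} — 16 facts.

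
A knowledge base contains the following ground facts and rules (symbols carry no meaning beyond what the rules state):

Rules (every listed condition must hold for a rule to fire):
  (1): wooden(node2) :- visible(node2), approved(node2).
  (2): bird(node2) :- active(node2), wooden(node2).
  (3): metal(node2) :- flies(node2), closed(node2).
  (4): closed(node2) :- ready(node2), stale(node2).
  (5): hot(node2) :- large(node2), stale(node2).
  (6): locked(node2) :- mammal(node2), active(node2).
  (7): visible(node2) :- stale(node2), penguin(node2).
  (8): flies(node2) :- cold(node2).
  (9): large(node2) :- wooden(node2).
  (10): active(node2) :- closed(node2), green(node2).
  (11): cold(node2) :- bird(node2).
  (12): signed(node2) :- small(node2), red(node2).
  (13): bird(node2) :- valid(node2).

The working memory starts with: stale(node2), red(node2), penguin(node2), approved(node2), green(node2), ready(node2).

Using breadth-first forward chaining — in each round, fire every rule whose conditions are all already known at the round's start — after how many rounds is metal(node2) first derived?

6

Round 1 — (4), (7), derive closed(node2), visible(node2).
Round 2 — (1), (10), derive wooden(node2), active(node2).
Round 3 — (2), (9), derive bird(node2), large(node2).
Round 4 — (5), (11), derive hot(node2), cold(node2).
Round 5 — (8), derive flies(node2).
Round 6 — (3), derive metal(node2).
metal(node2) first appears in round 6.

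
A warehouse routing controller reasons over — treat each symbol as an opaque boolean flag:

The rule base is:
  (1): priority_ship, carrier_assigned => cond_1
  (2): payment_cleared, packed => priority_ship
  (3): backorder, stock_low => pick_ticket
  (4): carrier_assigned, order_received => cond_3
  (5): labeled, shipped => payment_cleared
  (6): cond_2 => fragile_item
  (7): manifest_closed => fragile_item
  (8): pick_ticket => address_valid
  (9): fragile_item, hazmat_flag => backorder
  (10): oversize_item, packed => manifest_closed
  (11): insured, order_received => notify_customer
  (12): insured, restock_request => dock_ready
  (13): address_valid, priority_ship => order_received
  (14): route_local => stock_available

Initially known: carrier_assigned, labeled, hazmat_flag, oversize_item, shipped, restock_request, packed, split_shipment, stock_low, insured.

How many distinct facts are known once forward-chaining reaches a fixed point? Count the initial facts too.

22

Round 1: (5) [labeled, shipped => payment_cleared]; (10) [oversize_item, packed => manifest_closed]; (12) [insured, restock_request => dock_ready]. New: payment_cleared, manifest_closed, dock_ready.
Round 2: (2) [payment_cleared, packed => priority_ship]; (7) [manifest_closed => fragile_item]. New: priority_ship, fragile_item.
Round 3: (1) [priority_ship, carrier_assigned => cond_1]; (9) [fragile_item, hazmat_flag => backorder]. New: cond_1, backorder.
Round 4: (3) [backorder, stock_low => pick_ticket]. New: pick_ticket.
Round 5: (8) [pick_ticket => address_valid]. New: address_valid.
Round 6: (13) [address_valid, priority_ship => order_received]. New: order_received.
Round 7: (4) [carrier_assigned, order_received => cond_3]; (11) [insured, order_received => notify_customer]. New: cond_3, notify_customer.
Closure: {address_valid, backorder, carrier_assigned, cond_1, cond_3, dock_ready, fragile_item, hazmat_flag, insured, labeled, manifest_closed, notify_customer, order_received, oversize_item, packed, payment_cleared, pick_ticket, priority_ship, restock_request, shipped, split_shipment, stock_low} — 22 facts.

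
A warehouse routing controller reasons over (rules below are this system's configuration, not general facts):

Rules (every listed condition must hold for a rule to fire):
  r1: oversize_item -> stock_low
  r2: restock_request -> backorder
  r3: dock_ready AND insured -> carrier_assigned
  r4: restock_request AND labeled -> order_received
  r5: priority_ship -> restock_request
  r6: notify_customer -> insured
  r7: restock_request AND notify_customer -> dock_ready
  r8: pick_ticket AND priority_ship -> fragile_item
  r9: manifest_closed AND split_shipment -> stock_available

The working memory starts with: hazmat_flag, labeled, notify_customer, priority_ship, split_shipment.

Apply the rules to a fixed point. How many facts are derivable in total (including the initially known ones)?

11

Round 1: r5 [priority_ship -> restock_request]; r6 [notify_customer -> insured]. New: restock_request, insured.
Round 2: r2 [restock_request -> backorder]; r4 [restock_request AND labeled -> order_received]; r7 [restock_request AND notify_customer -> dock_ready]. New: backorder, order_received, dock_ready.
Round 3: r3 [dock_ready AND insured -> carrier_assigned]. New: carrier_assigned.
Closure: {backorder, carrier_assigned, dock_ready, hazmat_flag, insured, labeled, notify_customer, order_received, priority_ship, restock_request, split_shipment} — 11 facts.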